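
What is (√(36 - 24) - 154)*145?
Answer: -22330 + 290*√3 ≈ -21828.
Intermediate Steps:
(√(36 - 24) - 154)*145 = (√12 - 154)*145 = (2*√3 - 154)*145 = (-154 + 2*√3)*145 = -22330 + 290*√3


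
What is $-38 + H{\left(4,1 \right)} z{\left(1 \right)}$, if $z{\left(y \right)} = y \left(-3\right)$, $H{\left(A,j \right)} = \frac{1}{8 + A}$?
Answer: $- \frac{153}{4} \approx -38.25$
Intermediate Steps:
$z{\left(y \right)} = - 3 y$
$-38 + H{\left(4,1 \right)} z{\left(1 \right)} = -38 + \frac{\left(-3\right) 1}{8 + 4} = -38 + \frac{1}{12} \left(-3\right) = -38 - \frac{1}{4} = - \frac{153}{4}$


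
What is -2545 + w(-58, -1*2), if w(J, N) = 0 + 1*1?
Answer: -2544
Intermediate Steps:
w(J, N) = 1 (w(J, N) = 0 + 1 = 1)
-2545 + w(-58, -1*2) = -2545 + 1 = -2544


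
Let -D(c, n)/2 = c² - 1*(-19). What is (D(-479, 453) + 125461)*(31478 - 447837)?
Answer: 138838655781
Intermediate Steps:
D(c, n) = -38 - 2*c² (D(c, n) = -2*(c² - 1*(-19)) = -2*(c² + 19) = -2*(19 + c²) = -38 - 2*c²)
(D(-479, 453) + 125461)*(31478 - 447837) = ((-38 - 2*(-479)²) + 125461)*(31478 - 447837) = ((-38 - 2*229441) + 125461)*(-416359) = ((-38 - 458882) + 125461)*(-416359) = (-458920 + 125461)*(-416359) = -333459*(-416359) = 138838655781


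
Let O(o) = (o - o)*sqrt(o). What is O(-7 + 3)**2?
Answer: 0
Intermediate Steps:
O(o) = 0 (O(o) = 0*sqrt(o) = 0)
O(-7 + 3)**2 = 0**2 = 0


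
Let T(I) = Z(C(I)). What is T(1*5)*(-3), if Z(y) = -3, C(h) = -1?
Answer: 9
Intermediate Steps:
T(I) = -3
T(1*5)*(-3) = -3*(-3) = 9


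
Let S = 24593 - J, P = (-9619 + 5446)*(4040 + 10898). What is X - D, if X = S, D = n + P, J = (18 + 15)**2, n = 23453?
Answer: 62336325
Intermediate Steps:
J = 1089 (J = 33**2 = 1089)
P = -62336274 (P = -4173*14938 = -62336274)
S = 23504 (S = 24593 - 1*1089 = 24593 - 1089 = 23504)
D = -62312821 (D = 23453 - 62336274 = -62312821)
X = 23504
X - D = 23504 - 1*(-62312821) = 23504 + 62312821 = 62336325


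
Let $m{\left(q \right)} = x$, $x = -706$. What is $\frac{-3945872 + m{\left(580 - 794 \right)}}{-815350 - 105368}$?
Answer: $\frac{657763}{153453} \approx 4.2864$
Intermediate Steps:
$m{\left(q \right)} = -706$
$\frac{-3945872 + m{\left(580 - 794 \right)}}{-815350 - 105368} = \frac{-3945872 - 706}{-815350 - 105368} = - \frac{3946578}{-920718} = \left(-3946578\right) \left(- \frac{1}{920718}\right) = \frac{657763}{153453}$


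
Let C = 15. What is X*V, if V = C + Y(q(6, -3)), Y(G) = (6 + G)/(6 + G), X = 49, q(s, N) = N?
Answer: 784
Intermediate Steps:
Y(G) = 1
V = 16 (V = 15 + 1 = 16)
X*V = 49*16 = 784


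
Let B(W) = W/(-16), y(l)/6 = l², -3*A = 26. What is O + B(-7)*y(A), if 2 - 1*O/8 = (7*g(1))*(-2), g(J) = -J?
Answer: 607/6 ≈ 101.17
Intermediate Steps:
A = -26/3 (A = -⅓*26 = -26/3 ≈ -8.6667)
y(l) = 6*l²
B(W) = -W/16 (B(W) = W*(-1/16) = -W/16)
O = -96 (O = 16 - 8*7*(-1*1)*(-2) = 16 - 8*7*(-1)*(-2) = 16 - (-56)*(-2) = 16 - 8*14 = 16 - 112 = -96)
O + B(-7)*y(A) = -96 + (-1/16*(-7))*(6*(-26/3)²) = -96 + 7*(6*(676/9))/16 = -96 + (7/16)*(1352/3) = -96 + 1183/6 = 607/6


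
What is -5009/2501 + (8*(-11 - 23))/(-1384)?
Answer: -781523/432673 ≈ -1.8063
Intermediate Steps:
-5009/2501 + (8*(-11 - 23))/(-1384) = -5009*1/2501 + (8*(-34))*(-1/1384) = -5009/2501 - 272*(-1/1384) = -5009/2501 + 34/173 = -781523/432673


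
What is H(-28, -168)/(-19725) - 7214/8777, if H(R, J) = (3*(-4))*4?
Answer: -47291618/57708775 ≈ -0.81949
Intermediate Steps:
H(R, J) = -48 (H(R, J) = -12*4 = -48)
H(-28, -168)/(-19725) - 7214/8777 = -48/(-19725) - 7214/8777 = -48*(-1/19725) - 7214*1/8777 = 16/6575 - 7214/8777 = -47291618/57708775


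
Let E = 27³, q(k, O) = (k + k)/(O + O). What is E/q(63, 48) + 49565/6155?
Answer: 129294847/8617 ≈ 15005.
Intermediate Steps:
q(k, O) = k/O (q(k, O) = (2*k)/((2*O)) = (2*k)*(1/(2*O)) = k/O)
E = 19683
E/q(63, 48) + 49565/6155 = 19683/((63/48)) + 49565/6155 = 19683/((63*(1/48))) + 49565*(1/6155) = 19683/(21/16) + 9913/1231 = 19683*(16/21) + 9913/1231 = 104976/7 + 9913/1231 = 129294847/8617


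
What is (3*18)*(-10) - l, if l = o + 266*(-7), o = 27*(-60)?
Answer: 2942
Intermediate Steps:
o = -1620
l = -3482 (l = -1620 + 266*(-7) = -1620 - 1862 = -3482)
(3*18)*(-10) - l = (3*18)*(-10) - 1*(-3482) = 54*(-10) + 3482 = -540 + 3482 = 2942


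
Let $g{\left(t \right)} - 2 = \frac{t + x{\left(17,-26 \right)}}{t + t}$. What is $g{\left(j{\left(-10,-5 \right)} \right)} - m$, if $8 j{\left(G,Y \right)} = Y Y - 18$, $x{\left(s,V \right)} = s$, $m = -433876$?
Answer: $\frac{6074435}{14} \approx 4.3389 \cdot 10^{5}$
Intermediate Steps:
$j{\left(G,Y \right)} = - \frac{9}{4} + \frac{Y^{2}}{8}$ ($j{\left(G,Y \right)} = \frac{Y Y - 18}{8} = \frac{Y^{2} - 18}{8} = \frac{-18 + Y^{2}}{8} = - \frac{9}{4} + \frac{Y^{2}}{8}$)
$g{\left(t \right)} = 2 + \frac{17 + t}{2 t}$ ($g{\left(t \right)} = 2 + \frac{t + 17}{t + t} = 2 + \frac{17 + t}{2 t}$)
$g{\left(j{\left(-10,-5 \right)} \right)} - m = \frac{17 + 5 \left(- \frac{9}{4} + \frac{\left(-5\right)^{2}}{8}\right)}{2 \left(- \frac{9}{4} + \frac{\left(-5\right)^{2}}{8}\right)} - -433876 = \frac{17 + 5 \left(- \frac{9}{4} + \frac{1}{8} \cdot 25\right)}{2 \left(- \frac{9}{4} + \frac{1}{8} \cdot 25\right)} + 433876 = \frac{17 + 5 \left(- \frac{9}{4} + \frac{25}{8}\right)}{2 \left(- \frac{9}{4} + \frac{25}{8}\right)} + 433876 = \frac{17 + 5 \cdot \frac{7}{8}}{2 \cdot \frac{7}{8}} + 433876 = \frac{1}{2} \cdot \frac{8}{7} \left(17 + \frac{35}{8}\right) + 433876 = \frac{1}{2} \cdot \frac{8}{7} \cdot \frac{171}{8} + 433876 = \frac{171}{14} + 433876 = \frac{6074435}{14}$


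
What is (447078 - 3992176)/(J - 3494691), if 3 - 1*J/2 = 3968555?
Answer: 3545098/11431795 ≈ 0.31011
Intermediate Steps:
J = -7937104 (J = 6 - 2*3968555 = 6 - 7937110 = -7937104)
(447078 - 3992176)/(J - 3494691) = (447078 - 3992176)/(-7937104 - 3494691) = -3545098/(-11431795) = -3545098*(-1/11431795) = 3545098/11431795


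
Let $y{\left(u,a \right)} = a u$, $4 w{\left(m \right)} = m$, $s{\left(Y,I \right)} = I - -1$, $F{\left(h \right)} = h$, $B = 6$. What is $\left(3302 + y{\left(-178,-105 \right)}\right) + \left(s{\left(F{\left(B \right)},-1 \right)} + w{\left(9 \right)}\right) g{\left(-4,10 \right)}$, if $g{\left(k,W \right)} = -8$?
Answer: $21974$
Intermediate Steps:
$s{\left(Y,I \right)} = 1 + I$ ($s{\left(Y,I \right)} = I + 1 = 1 + I$)
$w{\left(m \right)} = \frac{m}{4}$
$\left(3302 + y{\left(-178,-105 \right)}\right) + \left(s{\left(F{\left(B \right)},-1 \right)} + w{\left(9 \right)}\right) g{\left(-4,10 \right)} = \left(3302 - -18690\right) + \left(\left(1 - 1\right) + \frac{1}{4} \cdot 9\right) \left(-8\right) = \left(3302 + 18690\right) + \left(0 + \frac{9}{4}\right) \left(-8\right) = 21992 + \frac{9}{4} \left(-8\right) = 21992 - 18 = 21974$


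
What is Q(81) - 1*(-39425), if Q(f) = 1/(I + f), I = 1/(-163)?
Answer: 520489013/13202 ≈ 39425.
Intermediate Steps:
I = -1/163 ≈ -0.0061350
Q(f) = 1/(-1/163 + f)
Q(81) - 1*(-39425) = 163/(-1 + 163*81) - 1*(-39425) = 163/(-1 + 13203) + 39425 = 163/13202 + 39425 = 520489013/13202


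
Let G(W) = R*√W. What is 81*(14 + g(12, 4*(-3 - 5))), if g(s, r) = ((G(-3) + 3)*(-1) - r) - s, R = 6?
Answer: 2511 - 486*I*√3 ≈ 2511.0 - 841.78*I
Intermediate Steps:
G(W) = 6*√W
g(s, r) = -3 - r - s - 6*I*√3 (g(s, r) = ((6*√(-3) + 3)*(-1) - r) - s = ((6*(I*√3) + 3)*(-1) - r) - s = ((6*I*√3 + 3)*(-1) - r) - s = ((3 + 6*I*√3)*(-1) - r) - s = ((-3 - 6*I*√3) - r) - s = (-3 - r - 6*I*√3) - s = -3 - r - s - 6*I*√3)
81*(14 + g(12, 4*(-3 - 5))) = 81*(14 + (-3 - 4*(-3 - 5) - 1*12 - 6*I*√3)) = 81*(14 + (-3 - 4*(-8) - 12 - 6*I*√3)) = 81*(14 + (-3 - 1*(-32) - 12 - 6*I*√3)) = 81*(14 + (-3 + 32 - 12 - 6*I*√3)) = 81*(14 + (17 - 6*I*√3)) = 81*(31 - 6*I*√3) = 2511 - 486*I*√3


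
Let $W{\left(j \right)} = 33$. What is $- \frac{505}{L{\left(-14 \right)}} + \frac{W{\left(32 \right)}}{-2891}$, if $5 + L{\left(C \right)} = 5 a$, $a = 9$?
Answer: $- \frac{292255}{23128} \approx -12.636$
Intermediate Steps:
$L{\left(C \right)} = 40$ ($L{\left(C \right)} = -5 + 5 \cdot 9 = -5 + 45 = 40$)
$- \frac{505}{L{\left(-14 \right)}} + \frac{W{\left(32 \right)}}{-2891} = - \frac{505}{40} + \frac{33}{-2891} = \left(-505\right) \frac{1}{40} + 33 \left(- \frac{1}{2891}\right) = - \frac{101}{8} - \frac{33}{2891} = - \frac{292255}{23128}$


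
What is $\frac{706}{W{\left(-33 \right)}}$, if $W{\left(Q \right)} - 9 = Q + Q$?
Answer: $- \frac{706}{57} \approx -12.386$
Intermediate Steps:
$W{\left(Q \right)} = 9 + 2 Q$ ($W{\left(Q \right)} = 9 + \left(Q + Q\right) = 9 + 2 Q$)
$\frac{706}{W{\left(-33 \right)}} = \frac{706}{9 + 2 \left(-33\right)} = \frac{706}{9 - 66} = \frac{706}{-57} = 706 \left(- \frac{1}{57}\right) = - \frac{706}{57}$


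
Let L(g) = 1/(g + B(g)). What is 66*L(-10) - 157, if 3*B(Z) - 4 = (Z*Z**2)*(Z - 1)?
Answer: -287120/1829 ≈ -156.98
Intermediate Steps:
B(Z) = 4/3 + Z**3*(-1 + Z)/3 (B(Z) = 4/3 + ((Z*Z**2)*(Z - 1))/3 = 4/3 + (Z**3*(-1 + Z))/3 = 4/3 + Z**3*(-1 + Z)/3)
L(g) = 1/(4/3 + g - g**3/3 + g**4/3) (L(g) = 1/(g + (4/3 - g**3/3 + g**4/3)) = 1/(4/3 + g - g**3/3 + g**4/3))
66*L(-10) - 157 = 66*(3/(4 + (-10)**4 - 1*(-10)**3 + 3*(-10))) - 157 = 66*(3/(4 + 10000 - 1*(-1000) - 30)) - 157 = 66*(3/(4 + 10000 + 1000 - 30)) - 157 = 66*(3/10974) - 157 = 66*(3*(1/10974)) - 157 = 66*(1/3658) - 157 = 33/1829 - 157 = -287120/1829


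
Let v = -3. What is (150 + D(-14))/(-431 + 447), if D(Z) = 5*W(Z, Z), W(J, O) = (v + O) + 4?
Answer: 85/16 ≈ 5.3125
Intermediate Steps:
W(J, O) = 1 + O (W(J, O) = (-3 + O) + 4 = 1 + O)
D(Z) = 5 + 5*Z (D(Z) = 5*(1 + Z) = 5 + 5*Z)
(150 + D(-14))/(-431 + 447) = (150 + (5 + 5*(-14)))/(-431 + 447) = (150 + (5 - 70))/16 = (150 - 65)*(1/16) = 85*(1/16) = 85/16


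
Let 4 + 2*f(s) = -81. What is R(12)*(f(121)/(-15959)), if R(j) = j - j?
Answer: 0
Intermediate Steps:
R(j) = 0
f(s) = -85/2 (f(s) = -2 + (½)*(-81) = -2 - 81/2 = -85/2)
R(12)*(f(121)/(-15959)) = 0*(-85/2/(-15959)) = 0*(-85/2*(-1/15959)) = 0*(85/31918) = 0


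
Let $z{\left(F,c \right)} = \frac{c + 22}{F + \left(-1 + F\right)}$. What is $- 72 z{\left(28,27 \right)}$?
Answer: $- \frac{3528}{55} \approx -64.146$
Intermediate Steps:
$z{\left(F,c \right)} = \frac{22 + c}{-1 + 2 F}$
$- 72 z{\left(28,27 \right)} = - 72 \frac{22 + 27}{-1 + 2 \cdot 28} = - 72 \frac{1}{-1 + 56} \cdot 49 = - 72 \cdot \frac{1}{55} \cdot 49 = \left(-72\right) \frac{49}{55} = - \frac{3528}{55}$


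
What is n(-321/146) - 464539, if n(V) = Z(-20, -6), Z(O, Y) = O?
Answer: -464559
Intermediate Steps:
n(V) = -20
n(-321/146) - 464539 = -20 - 464539 = -464559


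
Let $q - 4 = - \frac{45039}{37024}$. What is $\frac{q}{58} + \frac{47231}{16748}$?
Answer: $\frac{25787367547}{8991130304} \approx 2.8681$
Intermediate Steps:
$q = \frac{103057}{37024}$ ($q = 4 - \frac{45039}{37024} = \frac{103057}{37024} \approx 2.7835$)
$\frac{q}{58} + \frac{47231}{16748} = \frac{103057}{37024 \cdot 58} + \frac{47231}{16748} = \frac{103057}{37024} \cdot \frac{1}{58} + 47231 \cdot \frac{1}{16748} = \frac{103057}{2147392} + \frac{47231}{16748} = \frac{25787367547}{8991130304}$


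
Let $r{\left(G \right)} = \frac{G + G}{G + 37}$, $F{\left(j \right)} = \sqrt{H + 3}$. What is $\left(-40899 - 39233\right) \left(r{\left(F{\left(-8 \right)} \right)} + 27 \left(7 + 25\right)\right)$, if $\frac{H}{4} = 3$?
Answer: $- \frac{46870248516}{677} - \frac{2964884 \sqrt{15}}{677} \approx -6.9249 \cdot 10^{7}$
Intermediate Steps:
$H = 12$ ($H = 4 \cdot 3 = 12$)
$F{\left(j \right)} = \sqrt{15}$ ($F{\left(j \right)} = \sqrt{12 + 3} = \sqrt{15}$)
$r{\left(G \right)} = \frac{2 G}{37 + G}$
$\left(-40899 - 39233\right) \left(r{\left(F{\left(-8 \right)} \right)} + 27 \left(7 + 25\right)\right) = \left(-40899 - 39233\right) \left(\frac{2 \sqrt{15}}{37 + \sqrt{15}} + 27 \left(7 + 25\right)\right) = - 80132 \left(\frac{2 \sqrt{15}}{37 + \sqrt{15}} + 27 \cdot 32\right) = - 80132 \left(\frac{2 \sqrt{15}}{37 + \sqrt{15}} + 864\right) = - 80132 \left(864 + \frac{2 \sqrt{15}}{37 + \sqrt{15}}\right) = -69234048 - \frac{160264 \sqrt{15}}{37 + \sqrt{15}}$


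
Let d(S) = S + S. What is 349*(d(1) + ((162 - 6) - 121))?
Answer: 12913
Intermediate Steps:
d(S) = 2*S
349*(d(1) + ((162 - 6) - 121)) = 349*(2*1 + ((162 - 6) - 121)) = 349*(2 + (156 - 121)) = 349*(2 + 35) = 349*37 = 12913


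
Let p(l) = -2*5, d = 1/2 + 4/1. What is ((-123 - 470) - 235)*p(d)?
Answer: 8280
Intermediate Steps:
d = 9/2 (d = 1*(½) + 4*1 = ½ + 4 = 9/2 ≈ 4.5000)
p(l) = -10
((-123 - 470) - 235)*p(d) = ((-123 - 470) - 235)*(-10) = (-593 - 235)*(-10) = -828*(-10) = 8280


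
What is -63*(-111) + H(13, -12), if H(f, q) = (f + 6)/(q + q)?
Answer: 167813/24 ≈ 6992.2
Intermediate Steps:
H(f, q) = (6 + f)/(2*q) (H(f, q) = (6 + f)/((2*q)) = (6 + f)*(1/(2*q)) = (6 + f)/(2*q))
-63*(-111) + H(13, -12) = -63*(-111) + (1/2)*(6 + 13)/(-12) = 6993 + (1/2)*(-1/12)*19 = 6993 - 19/24 = 167813/24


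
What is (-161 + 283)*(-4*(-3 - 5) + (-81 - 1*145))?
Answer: -23668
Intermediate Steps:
(-161 + 283)*(-4*(-3 - 5) + (-81 - 1*145)) = 122*(-4*(-8) + (-81 - 145)) = 122*(32 - 226) = 122*(-194) = -23668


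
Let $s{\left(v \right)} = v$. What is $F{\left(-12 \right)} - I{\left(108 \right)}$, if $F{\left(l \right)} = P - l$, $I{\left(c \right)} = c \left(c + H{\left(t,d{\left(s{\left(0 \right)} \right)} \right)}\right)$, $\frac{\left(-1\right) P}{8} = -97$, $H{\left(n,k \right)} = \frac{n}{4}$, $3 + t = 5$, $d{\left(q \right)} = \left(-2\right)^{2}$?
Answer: $-10930$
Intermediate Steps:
$d{\left(q \right)} = 4$
$t = 2$ ($t = -3 + 5 = 2$)
$H{\left(n,k \right)} = \frac{n}{4}$ ($H{\left(n,k \right)} = n \frac{1}{4} = \frac{n}{4}$)
$P = 776$ ($P = \left(-8\right) \left(-97\right) = 776$)
$I{\left(c \right)} = c \left(\frac{1}{2} + c\right)$ ($I{\left(c \right)} = c \left(c + \frac{1}{4} \cdot 2\right) = c \left(c + \frac{1}{2}\right) = c \left(\frac{1}{2} + c\right)$)
$F{\left(l \right)} = 776 - l$
$F{\left(-12 \right)} - I{\left(108 \right)} = \left(776 - -12\right) - 108 \left(\frac{1}{2} + 108\right) = \left(776 + 12\right) - 108 \cdot \frac{217}{2} = 788 - 11718 = -10930$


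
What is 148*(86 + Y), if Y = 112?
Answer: 29304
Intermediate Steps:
148*(86 + Y) = 148*(86 + 112) = 148*198 = 29304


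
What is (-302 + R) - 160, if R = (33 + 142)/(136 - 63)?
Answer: -33551/73 ≈ -459.60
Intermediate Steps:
R = 175/73 ≈ 2.3973
(-302 + R) - 160 = (-302 + 175/73) - 160 = -21871/73 - 160 = -33551/73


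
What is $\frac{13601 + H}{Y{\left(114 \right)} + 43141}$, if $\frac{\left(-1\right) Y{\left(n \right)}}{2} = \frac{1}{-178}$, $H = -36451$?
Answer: $- \frac{40673}{76791} \approx -0.52966$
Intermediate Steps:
$Y{\left(n \right)} = \frac{1}{89}$ ($Y{\left(n \right)} = - \frac{2}{-178} = \left(-2\right) \left(- \frac{1}{178}\right) = \frac{1}{89}$)
$\frac{13601 + H}{Y{\left(114 \right)} + 43141} = \frac{13601 - 36451}{\frac{1}{89} + 43141} = - \frac{22850}{\frac{3839550}{89}} = \left(-22850\right) \frac{89}{3839550} = - \frac{40673}{76791}$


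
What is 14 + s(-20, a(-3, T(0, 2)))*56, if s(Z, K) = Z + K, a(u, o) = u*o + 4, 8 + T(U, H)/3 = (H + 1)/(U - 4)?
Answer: 3528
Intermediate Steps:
T(U, H) = -24 + 3*(1 + H)/(-4 + U) (T(U, H) = -24 + 3*((H + 1)/(U - 4)) = -24 + 3*((1 + H)/(-4 + U)) = -24 + 3*(1 + H)/(-4 + U))
a(u, o) = 4 + o*u (a(u, o) = o*u + 4 = 4 + o*u)
s(Z, K) = K + Z
14 + s(-20, a(-3, T(0, 2)))*56 = 14 + ((4 + (3*(33 + 2 - 8*0)/(-4 + 0))*(-3)) - 20)*56 = 14 + ((4 + (3*(33 + 2 + 0)/(-4))*(-3)) - 20)*56 = 14 + ((4 + (3*(-¼)*35)*(-3)) - 20)*56 = 14 + ((4 - 105/4*(-3)) - 20)*56 = 14 + ((4 + 315/4) - 20)*56 = 14 + (331/4 - 20)*56 = 14 + (251/4)*56 = 14 + 3514 = 3528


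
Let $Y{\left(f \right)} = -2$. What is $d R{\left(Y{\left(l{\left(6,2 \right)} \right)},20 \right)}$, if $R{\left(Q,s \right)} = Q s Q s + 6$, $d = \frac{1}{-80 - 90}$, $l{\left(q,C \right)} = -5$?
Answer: $- \frac{803}{85} \approx -9.4471$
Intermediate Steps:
$d = - \frac{1}{170}$ ($d = \frac{1}{-170} = - \frac{1}{170} \approx -0.0058824$)
$R{\left(Q,s \right)} = 6 + Q^{2} s^{2}$ ($R{\left(Q,s \right)} = s Q^{2} s + 6 = Q^{2} s^{2} + 6 = 6 + Q^{2} s^{2}$)
$d R{\left(Y{\left(l{\left(6,2 \right)} \right)},20 \right)} = - \frac{6 + \left(-2\right)^{2} \cdot 20^{2}}{170} = - \frac{6 + 4 \cdot 400}{170} = - \frac{6 + 1600}{170} = \left(- \frac{1}{170}\right) 1606 = - \frac{803}{85}$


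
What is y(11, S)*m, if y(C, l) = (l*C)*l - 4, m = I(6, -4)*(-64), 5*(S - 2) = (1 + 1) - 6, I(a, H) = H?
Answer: 75776/25 ≈ 3031.0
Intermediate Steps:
S = 6/5 (S = 2 + ((1 + 1) - 6)/5 = 2 + (2 - 6)/5 = 2 + (⅕)*(-4) = 2 - ⅘ = 6/5 ≈ 1.2000)
m = 256 (m = -4*(-64) = 256)
y(C, l) = -4 + C*l² (y(C, l) = (C*l)*l - 4 = C*l² - 4 = -4 + C*l²)
y(11, S)*m = (-4 + 11*(6/5)²)*256 = (-4 + 11*(36/25))*256 = (-4 + 396/25)*256 = (296/25)*256 = 75776/25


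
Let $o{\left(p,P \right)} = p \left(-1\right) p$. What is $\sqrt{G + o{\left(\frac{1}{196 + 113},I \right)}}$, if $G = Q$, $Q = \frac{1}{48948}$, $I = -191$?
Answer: $\frac{\sqrt{63269369}}{2520822} \approx 0.0031554$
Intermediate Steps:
$Q = \frac{1}{48948} \approx 2.043 \cdot 10^{-5}$
$o{\left(p,P \right)} = - p^{2}$ ($o{\left(p,P \right)} = - p p = - p^{2}$)
$G = \frac{1}{48948} \approx 2.043 \cdot 10^{-5}$
$\sqrt{G + o{\left(\frac{1}{196 + 113},I \right)}} = \sqrt{\frac{1}{48948} - \left(\frac{1}{196 + 113}\right)^{2}} = \sqrt{\frac{1}{48948} - \left(\frac{1}{309}\right)^{2}} = \sqrt{\frac{1}{48948} - \frac{1}{95481}} = \sqrt{\frac{15511}{1557867996}} = \frac{\sqrt{63269369}}{2520822}$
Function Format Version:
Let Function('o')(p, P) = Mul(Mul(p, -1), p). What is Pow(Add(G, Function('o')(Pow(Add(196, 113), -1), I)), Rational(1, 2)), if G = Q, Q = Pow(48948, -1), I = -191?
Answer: Mul(Rational(1, 2520822), Pow(63269369, Rational(1, 2))) ≈ 0.0031554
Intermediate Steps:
Q = Rational(1, 48948) ≈ 2.0430e-5
Function('o')(p, P) = Mul(-1, Pow(p, 2)) (Function('o')(p, P) = Mul(Mul(-1, p), p) = Mul(-1, Pow(p, 2)))
G = Rational(1, 48948) ≈ 2.0430e-5
Pow(Add(G, Function('o')(Pow(Add(196, 113), -1), I)), Rational(1, 2)) = Pow(Add(Rational(1, 48948), Mul(-1, Pow(Pow(Add(196, 113), -1), 2))), Rational(1, 2)) = Pow(Add(Rational(1, 48948), Mul(-1, Pow(Pow(309, -1), 2))), Rational(1, 2)) = Pow(Add(Rational(1, 48948), Mul(-1, Pow(Rational(1, 309), 2))), Rational(1, 2)) = Pow(Add(Rational(1, 48948), Mul(-1, Rational(1, 95481))), Rational(1, 2)) = Pow(Add(Rational(1, 48948), Rational(-1, 95481)), Rational(1, 2)) = Pow(Rational(15511, 1557867996), Rational(1, 2)) = Mul(Rational(1, 2520822), Pow(63269369, Rational(1, 2)))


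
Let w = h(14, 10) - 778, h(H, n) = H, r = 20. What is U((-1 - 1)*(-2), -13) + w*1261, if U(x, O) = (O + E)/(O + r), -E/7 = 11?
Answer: -6743918/7 ≈ -9.6342e+5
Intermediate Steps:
E = -77 (E = -7*11 = -77)
w = -764 (w = 14 - 778 = -764)
U(x, O) = (-77 + O)/(20 + O) (U(x, O) = (O - 77)/(O + 20) = (-77 + O)/(20 + O))
U((-1 - 1)*(-2), -13) + w*1261 = (-77 - 13)/(20 - 13) - 764*1261 = -90/7 - 963404 = -6743918/7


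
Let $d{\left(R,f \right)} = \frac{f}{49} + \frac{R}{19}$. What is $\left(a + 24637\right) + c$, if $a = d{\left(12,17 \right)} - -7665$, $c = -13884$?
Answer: $\frac{17148069}{931} \approx 18419.0$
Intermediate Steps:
$d{\left(R,f \right)} = \frac{R}{19} + \frac{f}{49}$ ($d{\left(R,f \right)} = f \frac{1}{49} + R \frac{1}{19} = \frac{f}{49} + \frac{R}{19} = \frac{R}{19} + \frac{f}{49}$)
$a = \frac{7137026}{931}$ ($a = \left(\frac{1}{19} \cdot 12 + \frac{1}{49} \cdot 17\right) - -7665 = \left(\frac{12}{19} + \frac{17}{49}\right) + 7665 = \frac{911}{931} + 7665 = \frac{7137026}{931} \approx 7666.0$)
$\left(a + 24637\right) + c = \left(\frac{7137026}{931} + 24637\right) - 13884 = \frac{30074073}{931} - 13884 = \frac{17148069}{931}$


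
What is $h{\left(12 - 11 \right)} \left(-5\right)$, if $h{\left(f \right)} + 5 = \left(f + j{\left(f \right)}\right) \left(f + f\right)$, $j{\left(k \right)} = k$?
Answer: $5$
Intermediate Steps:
$h{\left(f \right)} = -5 + 4 f^{2}$ ($h{\left(f \right)} = -5 + \left(f + f\right) \left(f + f\right) = -5 + 2 f 2 f = -5 + 4 f^{2}$)
$h{\left(12 - 11 \right)} \left(-5\right) = \left(-5 + 4 \left(12 - 11\right)^{2}\right) \left(-5\right) = \left(-5 + 4 \cdot 1^{2}\right) \left(-5\right) = \left(-5 + 4 \cdot 1\right) \left(-5\right) = \left(-5 + 4\right) \left(-5\right) = \left(-1\right) \left(-5\right) = 5$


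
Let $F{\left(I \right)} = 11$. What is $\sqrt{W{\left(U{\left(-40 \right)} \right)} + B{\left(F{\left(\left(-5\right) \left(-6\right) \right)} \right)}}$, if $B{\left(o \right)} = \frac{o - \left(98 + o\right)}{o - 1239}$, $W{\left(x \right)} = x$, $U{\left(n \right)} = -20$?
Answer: $\frac{9 i \sqrt{92714}}{614} \approx 4.4632 i$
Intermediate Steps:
$B{\left(o \right)} = - \frac{98}{-1239 + o}$
$\sqrt{W{\left(U{\left(-40 \right)} \right)} + B{\left(F{\left(\left(-5\right) \left(-6\right) \right)} \right)}} = \sqrt{-20 - \frac{98}{-1239 + 11}} = \sqrt{-20 - \frac{98}{-1228}} = \sqrt{-20 - - \frac{49}{614}} = \sqrt{-20 + \frac{49}{614}} = \sqrt{- \frac{12231}{614}} = \frac{9 i \sqrt{92714}}{614}$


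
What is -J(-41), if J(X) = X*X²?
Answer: 68921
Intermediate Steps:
J(X) = X³
-J(-41) = -1*(-41)³ = -1*(-68921) = 68921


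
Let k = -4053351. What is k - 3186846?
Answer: -7240197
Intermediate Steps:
k - 3186846 = -4053351 - 3186846 = -7240197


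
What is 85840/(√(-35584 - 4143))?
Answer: -85840*I*√39727/39727 ≈ -430.67*I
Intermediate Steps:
85840/(√(-35584 - 4143)) = 85840/(√(-39727)) = 85840/((I*√39727)) = 85840*(-I*√39727/39727) = -85840*I*√39727/39727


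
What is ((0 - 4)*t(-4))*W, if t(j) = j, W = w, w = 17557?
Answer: 280912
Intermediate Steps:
W = 17557
((0 - 4)*t(-4))*W = ((0 - 4)*(-4))*17557 = -4*(-4)*17557 = 16*17557 = 280912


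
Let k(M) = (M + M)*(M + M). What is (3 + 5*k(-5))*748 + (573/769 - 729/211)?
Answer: 61048535498/162259 ≈ 3.7624e+5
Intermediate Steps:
k(M) = 4*M² (k(M) = (2*M)*(2*M) = 4*M²)
(3 + 5*k(-5))*748 + (573/769 - 729/211) = (3 + 5*(4*(-5)²))*748 + (573/769 - 729/211) = (3 + 5*(4*25))*748 + (573*(1/769) - 729*1/211) = (3 + 5*100)*748 + (573/769 - 729/211) = (3 + 500)*748 - 439698/162259 = 503*748 - 439698/162259 = 376244 - 439698/162259 = 61048535498/162259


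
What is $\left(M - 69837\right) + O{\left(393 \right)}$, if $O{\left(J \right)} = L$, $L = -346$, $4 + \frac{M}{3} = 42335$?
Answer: $56810$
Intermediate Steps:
$M = 126993$ ($M = -12 + 3 \cdot 42335 = -12 + 127005 = 126993$)
$O{\left(J \right)} = -346$
$\left(M - 69837\right) + O{\left(393 \right)} = \left(126993 - 69837\right) - 346 = 57156 - 346 = 56810$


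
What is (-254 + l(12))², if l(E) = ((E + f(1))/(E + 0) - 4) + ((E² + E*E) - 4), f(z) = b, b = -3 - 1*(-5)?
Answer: 26569/36 ≈ 738.03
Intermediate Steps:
b = 2 (b = -3 + 5 = 2)
f(z) = 2
l(E) = -8 + 2*E² + (2 + E)/E (l(E) = ((E + 2)/(E + 0) - 4) + ((E² + E*E) - 4) = ((2 + E)/E - 4) + ((E² + E²) - 4) = ((2 + E)/E - 4) + (2*E² - 4) = (-4 + (2 + E)/E) + (-4 + 2*E²) = -8 + 2*E² + (2 + E)/E)
(-254 + l(12))² = (-254 + (-7 + 2/12 + 2*12²))² = (-254 + (-7 + 2*(1/12) + 2*144))² = (-254 + (-7 + ⅙ + 288))² = (-254 + 1687/6)² = (163/6)² = 26569/36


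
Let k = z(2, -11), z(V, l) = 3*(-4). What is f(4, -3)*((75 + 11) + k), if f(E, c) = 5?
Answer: 370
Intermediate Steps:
z(V, l) = -12
k = -12
f(4, -3)*((75 + 11) + k) = 5*((75 + 11) - 12) = 5*(86 - 12) = 5*74 = 370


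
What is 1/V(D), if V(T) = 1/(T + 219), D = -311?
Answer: -92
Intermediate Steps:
V(T) = 1/(219 + T)
1/V(D) = 1/(1/(219 - 311)) = 1/(1/(-92)) = 1/(-1/92) = -92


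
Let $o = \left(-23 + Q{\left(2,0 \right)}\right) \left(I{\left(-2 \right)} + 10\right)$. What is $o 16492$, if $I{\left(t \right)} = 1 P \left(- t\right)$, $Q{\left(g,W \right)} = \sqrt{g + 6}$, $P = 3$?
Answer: $-6069056 + 527744 \sqrt{2} \approx -5.3227 \cdot 10^{6}$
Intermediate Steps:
$Q{\left(g,W \right)} = \sqrt{6 + g}$
$I{\left(t \right)} = - 3 t$ ($I{\left(t \right)} = 1 \cdot 3 \left(- t\right) = 3 \left(- t\right) = - 3 t$)
$o = -368 + 32 \sqrt{2}$ ($o = \left(-23 + \sqrt{6 + 2}\right) \left(\left(-3\right) \left(-2\right) + 10\right) = \left(-23 + \sqrt{8}\right) \left(6 + 10\right) = \left(-23 + 2 \sqrt{2}\right) 16 = -368 + 32 \sqrt{2} \approx -322.75$)
$o 16492 = \left(-368 + 32 \sqrt{2}\right) 16492 = -6069056 + 527744 \sqrt{2}$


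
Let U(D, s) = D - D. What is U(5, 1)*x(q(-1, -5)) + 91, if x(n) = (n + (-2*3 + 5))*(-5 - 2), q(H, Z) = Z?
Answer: 91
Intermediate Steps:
U(D, s) = 0
x(n) = 7 - 7*n (x(n) = (n + (-6 + 5))*(-7) = (n - 1)*(-7) = (-1 + n)*(-7) = 7 - 7*n)
U(5, 1)*x(q(-1, -5)) + 91 = 0*(7 - 7*(-5)) + 91 = 0*(7 + 35) + 91 = 0*42 + 91 = 0 + 91 = 91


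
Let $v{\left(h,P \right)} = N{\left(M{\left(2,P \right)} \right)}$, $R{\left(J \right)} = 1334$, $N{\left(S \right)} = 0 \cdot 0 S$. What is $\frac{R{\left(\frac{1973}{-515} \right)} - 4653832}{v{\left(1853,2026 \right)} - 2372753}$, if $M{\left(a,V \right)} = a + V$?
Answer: $\frac{4652498}{2372753} \approx 1.9608$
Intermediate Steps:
$M{\left(a,V \right)} = V + a$
$N{\left(S \right)} = 0$ ($N{\left(S \right)} = 0 S = 0$)
$v{\left(h,P \right)} = 0$
$\frac{R{\left(\frac{1973}{-515} \right)} - 4653832}{v{\left(1853,2026 \right)} - 2372753} = \frac{1334 - 4653832}{0 - 2372753} = - \frac{4652498}{-2372753} = \left(-4652498\right) \left(- \frac{1}{2372753}\right) = \frac{4652498}{2372753}$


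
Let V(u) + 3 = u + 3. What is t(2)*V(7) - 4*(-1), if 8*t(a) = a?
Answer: 23/4 ≈ 5.7500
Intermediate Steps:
V(u) = u (V(u) = -3 + (u + 3) = -3 + (3 + u) = u)
t(a) = a/8
t(2)*V(7) - 4*(-1) = ((1/8)*2)*7 - 4*(-1) = (1/4)*7 + 4 = 7/4 + 4 = 23/4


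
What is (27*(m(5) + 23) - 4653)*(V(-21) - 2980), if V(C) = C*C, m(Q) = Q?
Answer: 9894483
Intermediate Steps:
V(C) = C**2
(27*(m(5) + 23) - 4653)*(V(-21) - 2980) = (27*(5 + 23) - 4653)*((-21)**2 - 2980) = (27*28 - 4653)*(441 - 2980) = (756 - 4653)*(-2539) = -3897*(-2539) = 9894483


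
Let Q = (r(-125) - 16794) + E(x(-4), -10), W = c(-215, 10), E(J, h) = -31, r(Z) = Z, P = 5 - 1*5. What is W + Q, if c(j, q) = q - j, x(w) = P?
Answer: -16725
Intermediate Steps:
P = 0 (P = 5 - 5 = 0)
x(w) = 0
W = 225 (W = 10 - 1*(-215) = 10 + 215 = 225)
Q = -16950 (Q = (-125 - 16794) - 31 = -16919 - 31 = -16950)
W + Q = 225 - 16950 = -16725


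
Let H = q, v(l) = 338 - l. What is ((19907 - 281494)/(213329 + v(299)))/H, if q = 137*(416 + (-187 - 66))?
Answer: -261587/4764720808 ≈ -5.4901e-5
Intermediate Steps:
q = 22331 (q = 137*(416 - 253) = 137*163 = 22331)
H = 22331
((19907 - 281494)/(213329 + v(299)))/H = ((19907 - 281494)/(213329 + (338 - 1*299)))/22331 = -261587/(213329 + (338 - 299))*(1/22331) = -261587/(213329 + 39)*(1/22331) = -261587/213368*(1/22331) = -261587*1/213368*(1/22331) = -261587/213368*1/22331 = -261587/4764720808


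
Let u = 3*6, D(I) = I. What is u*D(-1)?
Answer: -18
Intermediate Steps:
u = 18
u*D(-1) = 18*(-1) = -18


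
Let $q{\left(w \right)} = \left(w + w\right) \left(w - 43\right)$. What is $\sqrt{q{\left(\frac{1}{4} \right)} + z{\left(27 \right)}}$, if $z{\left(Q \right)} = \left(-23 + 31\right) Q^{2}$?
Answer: $\frac{3 \sqrt{10330}}{4} \approx 76.227$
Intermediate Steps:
$z{\left(Q \right)} = 8 Q^{2}$
$q{\left(w \right)} = 2 w \left(-43 + w\right)$
$\sqrt{q{\left(\frac{1}{4} \right)} + z{\left(27 \right)}} = \sqrt{\frac{2 \left(-43 + \frac{1}{4}\right)}{4} + 8 \cdot 27^{2}} = \sqrt{2 \cdot \frac{1}{4} \left(-43 + \frac{1}{4}\right) + 8 \cdot 729} = \sqrt{2 \cdot \frac{1}{4} \left(- \frac{171}{4}\right) + 5832} = \sqrt{- \frac{171}{8} + 5832} = \sqrt{\frac{46485}{8}} = \frac{3 \sqrt{10330}}{4}$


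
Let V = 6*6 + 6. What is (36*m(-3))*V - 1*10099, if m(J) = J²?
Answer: 3509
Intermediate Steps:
V = 42 (V = 36 + 6 = 42)
(36*m(-3))*V - 1*10099 = (36*(-3)²)*42 - 1*10099 = (36*9)*42 - 10099 = 324*42 - 10099 = 13608 - 10099 = 3509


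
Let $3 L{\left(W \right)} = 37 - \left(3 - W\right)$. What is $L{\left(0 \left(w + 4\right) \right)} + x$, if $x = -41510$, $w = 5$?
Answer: $- \frac{124496}{3} \approx -41499.0$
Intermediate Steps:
$L{\left(W \right)} = \frac{34}{3} + \frac{W}{3}$ ($L{\left(W \right)} = \frac{37 - \left(3 - W\right)}{3} = \frac{37 + \left(-3 + W\right)}{3} = \frac{34 + W}{3} = \frac{34}{3} + \frac{W}{3}$)
$L{\left(0 \left(w + 4\right) \right)} + x = \left(\frac{34}{3} + \frac{0 \left(5 + 4\right)}{3}\right) - 41510 = \left(\frac{34}{3} + \frac{0 \cdot 9}{3}\right) - 41510 = \left(\frac{34}{3} + \frac{1}{3} \cdot 0\right) - 41510 = \left(\frac{34}{3} + 0\right) - 41510 = \frac{34}{3} - 41510 = - \frac{124496}{3}$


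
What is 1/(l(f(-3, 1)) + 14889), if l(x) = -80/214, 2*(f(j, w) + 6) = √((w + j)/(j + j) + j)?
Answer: 107/1593083 ≈ 6.7165e-5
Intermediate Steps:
f(j, w) = -6 + √(j + (j + w)/(2*j))/2 (f(j, w) = -6 + √((w + j)/(j + j) + j)/2 = -6 + √((j + w)/((2*j)) + j)/2 = -6 + √((j + w)*(1/(2*j)) + j)/2 = -6 + √((j + w)/(2*j) + j)/2 = -6 + √(j + (j + w)/(2*j))/2)
l(x) = -40/107 (l(x) = -80*1/214 = -40/107)
1/(l(f(-3, 1)) + 14889) = 1/(-40/107 + 14889) = 1/(1593083/107) = 107/1593083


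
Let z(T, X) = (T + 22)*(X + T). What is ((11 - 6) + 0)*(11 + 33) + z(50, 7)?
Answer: 4324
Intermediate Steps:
z(T, X) = (22 + T)*(T + X)
((11 - 6) + 0)*(11 + 33) + z(50, 7) = ((11 - 6) + 0)*(11 + 33) + (50² + 22*50 + 22*7 + 50*7) = (5 + 0)*44 + (2500 + 1100 + 154 + 350) = 5*44 + 4104 = 220 + 4104 = 4324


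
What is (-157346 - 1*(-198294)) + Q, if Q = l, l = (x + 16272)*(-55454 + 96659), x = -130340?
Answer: -4700130992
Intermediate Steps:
l = -4700171940 (l = (-130340 + 16272)*(-55454 + 96659) = -114068*41205 = -4700171940)
Q = -4700171940
(-157346 - 1*(-198294)) + Q = (-157346 - 1*(-198294)) - 4700171940 = (-157346 + 198294) - 4700171940 = 40948 - 4700171940 = -4700130992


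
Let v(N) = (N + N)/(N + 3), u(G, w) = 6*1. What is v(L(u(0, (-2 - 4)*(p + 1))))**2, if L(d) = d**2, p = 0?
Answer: 576/169 ≈ 3.4083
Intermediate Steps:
u(G, w) = 6
v(N) = 2*N/(3 + N) (v(N) = (2*N)/(3 + N) = 2*N/(3 + N))
v(L(u(0, (-2 - 4)*(p + 1))))**2 = (2*6**2/(3 + 6**2))**2 = (2*36/(3 + 36))**2 = (2*36/39)**2 = (2*36*(1/39))**2 = (24/13)**2 = 576/169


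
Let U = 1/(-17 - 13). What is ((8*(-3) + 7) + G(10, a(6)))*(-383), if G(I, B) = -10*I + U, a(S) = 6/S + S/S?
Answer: 1344713/30 ≈ 44824.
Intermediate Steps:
U = -1/30 (U = 1/(-30) = -1/30 ≈ -0.033333)
a(S) = 1 + 6/S (a(S) = 6/S + 1 = 1 + 6/S)
G(I, B) = -1/30 - 10*I (G(I, B) = -10*I - 1/30 = -1/30 - 10*I)
((8*(-3) + 7) + G(10, a(6)))*(-383) = ((8*(-3) + 7) + (-1/30 - 10*10))*(-383) = ((-24 + 7) + (-1/30 - 100))*(-383) = (-17 - 3001/30)*(-383) = -3511/30*(-383) = 1344713/30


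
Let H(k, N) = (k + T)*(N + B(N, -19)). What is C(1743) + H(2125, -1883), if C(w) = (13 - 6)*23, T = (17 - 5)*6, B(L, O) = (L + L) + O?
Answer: -12452435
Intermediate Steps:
B(L, O) = O + 2*L (B(L, O) = 2*L + O = O + 2*L)
T = 72 (T = 12*6 = 72)
H(k, N) = (-19 + 3*N)*(72 + k) (H(k, N) = (k + 72)*(N + (-19 + 2*N)) = (72 + k)*(-19 + 3*N) = (-19 + 3*N)*(72 + k))
C(w) = 161 (C(w) = 7*23 = 161)
C(1743) + H(2125, -1883) = 161 + (-1368 - 19*2125 + 216*(-1883) + 3*(-1883)*2125) = 161 + (-1368 - 40375 - 406728 - 12004125) = 161 - 12452596 = -12452435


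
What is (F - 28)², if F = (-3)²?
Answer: 361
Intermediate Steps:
F = 9
(F - 28)² = (9 - 28)² = (-19)² = 361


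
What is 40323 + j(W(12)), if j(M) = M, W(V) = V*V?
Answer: 40467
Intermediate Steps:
W(V) = V²
40323 + j(W(12)) = 40323 + 12² = 40323 + 144 = 40467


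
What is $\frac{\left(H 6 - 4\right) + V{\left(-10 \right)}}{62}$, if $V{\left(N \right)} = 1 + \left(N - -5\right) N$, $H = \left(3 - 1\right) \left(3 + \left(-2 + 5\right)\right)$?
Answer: $\frac{119}{62} \approx 1.9194$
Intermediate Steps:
$H = 12$ ($H = 2 \left(3 + 3\right) = 2 \cdot 6 = 12$)
$V{\left(N \right)} = 1 + N \left(5 + N\right)$ ($V{\left(N \right)} = 1 + \left(N + 5\right) N = 1 + \left(5 + N\right) N = 1 + N \left(5 + N\right)$)
$\frac{\left(H 6 - 4\right) + V{\left(-10 \right)}}{62} = \frac{\left(12 \cdot 6 - 4\right) + \left(1 + \left(-10\right)^{2} + 5 \left(-10\right)\right)}{62} = \left(\left(72 - 4\right) + \left(1 + 100 - 50\right)\right) \frac{1}{62} = \left(68 + 51\right) \frac{1}{62} = 119 \cdot \frac{1}{62} = \frac{119}{62}$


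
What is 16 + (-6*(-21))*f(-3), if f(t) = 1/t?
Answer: -26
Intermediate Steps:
16 + (-6*(-21))*f(-3) = 16 - 6*(-21)/(-3) = 16 + 126*(-⅓) = 16 - 42 = -26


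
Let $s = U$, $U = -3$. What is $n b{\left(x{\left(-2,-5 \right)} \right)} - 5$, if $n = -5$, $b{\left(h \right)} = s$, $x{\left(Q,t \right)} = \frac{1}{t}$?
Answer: $10$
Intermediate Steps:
$s = -3$
$b{\left(h \right)} = -3$
$n b{\left(x{\left(-2,-5 \right)} \right)} - 5 = \left(-5\right) \left(-3\right) - 5 = 15 - 5 = 10$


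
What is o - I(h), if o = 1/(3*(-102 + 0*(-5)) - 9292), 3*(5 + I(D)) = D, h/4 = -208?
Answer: 8129503/28794 ≈ 282.33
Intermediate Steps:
h = -832 (h = 4*(-208) = -832)
I(D) = -5 + D/3
o = -1/9598 (o = 1/(3*(-102 + 0) - 9292) = 1/(3*(-102) - 9292) = 1/(-306 - 9292) = 1/(-9598) = -1/9598 ≈ -0.00010419)
o - I(h) = -1/9598 - (-5 + (1/3)*(-832)) = -1/9598 - (-5 - 832/3) = -1/9598 - 1*(-847/3) = -1/9598 + 847/3 = 8129503/28794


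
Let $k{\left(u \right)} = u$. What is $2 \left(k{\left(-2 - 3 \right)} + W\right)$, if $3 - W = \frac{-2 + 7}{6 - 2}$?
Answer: $- \frac{13}{2} \approx -6.5$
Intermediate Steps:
$W = \frac{7}{4}$ ($W = 3 - \frac{-2 + 7}{6 - 2} = 3 - \frac{5}{4} = \frac{7}{4} \approx 1.75$)
$2 \left(k{\left(-2 - 3 \right)} + W\right) = 2 \left(\left(-2 - 3\right) + \frac{7}{4}\right) = 2 \left(-5 + \frac{7}{4}\right) = 2 \left(- \frac{13}{4}\right) = - \frac{13}{2}$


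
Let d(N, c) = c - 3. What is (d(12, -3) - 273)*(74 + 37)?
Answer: -30969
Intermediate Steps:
d(N, c) = -3 + c
(d(12, -3) - 273)*(74 + 37) = ((-3 - 3) - 273)*(74 + 37) = (-6 - 273)*111 = -279*111 = -30969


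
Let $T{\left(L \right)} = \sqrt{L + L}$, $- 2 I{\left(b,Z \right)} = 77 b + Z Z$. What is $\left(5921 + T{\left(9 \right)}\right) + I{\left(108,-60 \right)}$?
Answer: $-37 + 3 \sqrt{2} \approx -32.757$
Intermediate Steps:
$I{\left(b,Z \right)} = - \frac{77 b}{2} - \frac{Z^{2}}{2}$ ($I{\left(b,Z \right)} = - \frac{77 b + Z Z}{2} = - \frac{77 b + Z^{2}}{2} = - \frac{Z^{2} + 77 b}{2} = - \frac{77 b}{2} - \frac{Z^{2}}{2}$)
$T{\left(L \right)} = \sqrt{2} \sqrt{L}$ ($T{\left(L \right)} = \sqrt{2 L} = \sqrt{2} \sqrt{L}$)
$\left(5921 + T{\left(9 \right)}\right) + I{\left(108,-60 \right)} = \left(5921 + \sqrt{2} \sqrt{9}\right) - \left(4158 + \frac{\left(-60\right)^{2}}{2}\right) = \left(5921 + \sqrt{2} \cdot 3\right) - 5958 = \left(5921 + 3 \sqrt{2}\right) - 5958 = -37 + 3 \sqrt{2}$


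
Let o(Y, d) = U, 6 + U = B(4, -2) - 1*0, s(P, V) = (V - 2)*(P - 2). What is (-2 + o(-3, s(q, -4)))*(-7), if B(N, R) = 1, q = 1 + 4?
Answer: 49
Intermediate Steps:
q = 5
s(P, V) = (-2 + P)*(-2 + V) (s(P, V) = (-2 + V)*(-2 + P) = (-2 + P)*(-2 + V))
U = -5 (U = -6 + (1 - 1*0) = -6 + (1 + 0) = -6 + 1 = -5)
o(Y, d) = -5
(-2 + o(-3, s(q, -4)))*(-7) = (-2 - 5)*(-7) = -7*(-7) = 49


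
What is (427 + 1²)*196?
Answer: 83888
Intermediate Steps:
(427 + 1²)*196 = (427 + 1)*196 = 428*196 = 83888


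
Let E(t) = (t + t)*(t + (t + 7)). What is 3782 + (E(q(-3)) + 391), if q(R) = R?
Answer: 4167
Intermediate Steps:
E(t) = 2*t*(7 + 2*t) (E(t) = (2*t)*(t + (7 + t)) = (2*t)*(7 + 2*t) = 2*t*(7 + 2*t))
3782 + (E(q(-3)) + 391) = 3782 + (2*(-3)*(7 + 2*(-3)) + 391) = 3782 + (2*(-3)*(7 - 6) + 391) = 3782 + (2*(-3)*1 + 391) = 3782 + (-6 + 391) = 3782 + 385 = 4167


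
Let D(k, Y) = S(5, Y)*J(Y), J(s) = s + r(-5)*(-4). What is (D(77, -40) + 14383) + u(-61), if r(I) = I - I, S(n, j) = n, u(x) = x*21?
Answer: 12902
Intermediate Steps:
u(x) = 21*x
r(I) = 0
J(s) = s (J(s) = s + 0*(-4) = s + 0 = s)
D(k, Y) = 5*Y
(D(77, -40) + 14383) + u(-61) = (5*(-40) + 14383) + 21*(-61) = (-200 + 14383) - 1281 = 14183 - 1281 = 12902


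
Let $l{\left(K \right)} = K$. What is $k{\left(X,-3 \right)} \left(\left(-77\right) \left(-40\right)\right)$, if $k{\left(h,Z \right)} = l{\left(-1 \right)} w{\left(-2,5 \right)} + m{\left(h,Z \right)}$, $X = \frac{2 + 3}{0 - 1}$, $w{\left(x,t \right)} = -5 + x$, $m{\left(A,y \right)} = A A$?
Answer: $98560$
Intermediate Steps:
$m{\left(A,y \right)} = A^{2}$
$X = -5$ ($X = \frac{5}{-1} = 5 \left(-1\right) = -5$)
$k{\left(h,Z \right)} = 7 + h^{2}$ ($k{\left(h,Z \right)} = - (-5 - 2) + h^{2} = \left(-1\right) \left(-7\right) + h^{2} = 7 + h^{2}$)
$k{\left(X,-3 \right)} \left(\left(-77\right) \left(-40\right)\right) = \left(7 + \left(-5\right)^{2}\right) \left(\left(-77\right) \left(-40\right)\right) = \left(7 + 25\right) 3080 = 32 \cdot 3080 = 98560$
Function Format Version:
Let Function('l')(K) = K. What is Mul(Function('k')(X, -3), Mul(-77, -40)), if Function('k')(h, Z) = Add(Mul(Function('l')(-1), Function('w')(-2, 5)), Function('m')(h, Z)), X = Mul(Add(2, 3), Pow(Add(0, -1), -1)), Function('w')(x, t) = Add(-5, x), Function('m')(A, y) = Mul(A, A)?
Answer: 98560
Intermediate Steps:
Function('m')(A, y) = Pow(A, 2)
X = -5 (X = Mul(5, Pow(-1, -1)) = Mul(5, -1) = -5)
Function('k')(h, Z) = Add(7, Pow(h, 2)) (Function('k')(h, Z) = Add(Mul(-1, Add(-5, -2)), Pow(h, 2)) = Add(Mul(-1, -7), Pow(h, 2)) = Add(7, Pow(h, 2)))
Mul(Function('k')(X, -3), Mul(-77, -40)) = Mul(Add(7, Pow(-5, 2)), Mul(-77, -40)) = Mul(Add(7, 25), 3080) = Mul(32, 3080) = 98560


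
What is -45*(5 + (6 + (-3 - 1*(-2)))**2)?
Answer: -1350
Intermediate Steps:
-45*(5 + (6 + (-3 - 1*(-2)))**2) = -45*(5 + (6 + (-3 + 2))**2) = -45*(5 + (6 - 1)**2) = -45*(5 + 5**2) = -45*(5 + 25) = -45*30 = -1350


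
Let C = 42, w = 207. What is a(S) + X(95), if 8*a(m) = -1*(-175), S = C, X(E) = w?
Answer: 1831/8 ≈ 228.88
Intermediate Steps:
X(E) = 207
S = 42
a(m) = 175/8 (a(m) = (-1*(-175))/8 = (⅛)*175 = 175/8)
a(S) + X(95) = 175/8 + 207 = 1831/8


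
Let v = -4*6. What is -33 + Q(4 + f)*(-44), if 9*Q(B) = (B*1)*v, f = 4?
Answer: 2717/3 ≈ 905.67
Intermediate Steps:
v = -24
Q(B) = -8*B/3 (Q(B) = ((B*1)*(-24))/9 = (B*(-24))/9 = (-24*B)/9 = -8*B/3)
-33 + Q(4 + f)*(-44) = -33 - 8*(4 + 4)/3*(-44) = -33 - 8/3*8*(-44) = -33 - 64/3*(-44) = -33 + 2816/3 = 2717/3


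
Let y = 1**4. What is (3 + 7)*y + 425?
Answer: 435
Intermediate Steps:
y = 1
(3 + 7)*y + 425 = (3 + 7)*1 + 425 = 10*1 + 425 = 10 + 425 = 435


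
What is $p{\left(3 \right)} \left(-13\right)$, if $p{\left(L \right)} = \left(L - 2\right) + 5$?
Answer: $-78$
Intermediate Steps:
$p{\left(L \right)} = 3 + L$ ($p{\left(L \right)} = \left(-2 + L\right) + 5 = 3 + L$)
$p{\left(3 \right)} \left(-13\right) = \left(3 + 3\right) \left(-13\right) = 6 \left(-13\right) = -78$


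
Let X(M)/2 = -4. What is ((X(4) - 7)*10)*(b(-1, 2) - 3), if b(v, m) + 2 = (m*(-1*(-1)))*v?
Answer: 1050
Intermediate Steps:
b(v, m) = -2 + m*v (b(v, m) = -2 + (m*(-1*(-1)))*v = -2 + (m*1)*v = -2 + m*v)
X(M) = -8 (X(M) = 2*(-4) = -8)
((X(4) - 7)*10)*(b(-1, 2) - 3) = ((-8 - 7)*10)*((-2 + 2*(-1)) - 3) = (-15*10)*((-2 - 2) - 3) = -150*(-4 - 3) = -150*(-7) = 1050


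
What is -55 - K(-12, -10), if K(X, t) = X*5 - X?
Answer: -7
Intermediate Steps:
K(X, t) = 4*X (K(X, t) = 5*X - X = 4*X)
-55 - K(-12, -10) = -55 - 4*(-12) = -55 - 1*(-48) = -55 + 48 = -7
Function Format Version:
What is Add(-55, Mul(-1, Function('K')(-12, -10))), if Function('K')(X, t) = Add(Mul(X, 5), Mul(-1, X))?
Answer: -7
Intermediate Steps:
Function('K')(X, t) = Mul(4, X) (Function('K')(X, t) = Add(Mul(5, X), Mul(-1, X)) = Mul(4, X))
Add(-55, Mul(-1, Function('K')(-12, -10))) = Add(-55, Mul(-1, Mul(4, -12))) = Add(-55, Mul(-1, -48)) = Add(-55, 48) = -7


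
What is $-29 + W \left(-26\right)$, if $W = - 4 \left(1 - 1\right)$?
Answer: $-29$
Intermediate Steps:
$W = 0$ ($W = \left(-4\right) 0 = 0$)
$-29 + W \left(-26\right) = -29 + 0 \left(-26\right) = -29 + 0 = -29$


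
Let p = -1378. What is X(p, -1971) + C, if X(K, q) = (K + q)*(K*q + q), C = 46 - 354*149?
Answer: -9089463083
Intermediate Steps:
C = -52700 (C = 46 - 52746 = -52700)
X(K, q) = (K + q)*(q + K*q)
X(p, -1971) + C = -1971*(-1378 - 1971 + (-1378)² - 1378*(-1971)) - 52700 = -1971*(-1378 - 1971 + 1898884 + 2716038) - 52700 = -1971*4611573 - 52700 = -9089410383 - 52700 = -9089463083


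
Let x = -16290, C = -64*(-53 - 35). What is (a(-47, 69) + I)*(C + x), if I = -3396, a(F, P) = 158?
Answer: 34510604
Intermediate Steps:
C = 5632 (C = -64*(-88) = 5632)
(a(-47, 69) + I)*(C + x) = (158 - 3396)*(5632 - 16290) = -3238*(-10658) = 34510604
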